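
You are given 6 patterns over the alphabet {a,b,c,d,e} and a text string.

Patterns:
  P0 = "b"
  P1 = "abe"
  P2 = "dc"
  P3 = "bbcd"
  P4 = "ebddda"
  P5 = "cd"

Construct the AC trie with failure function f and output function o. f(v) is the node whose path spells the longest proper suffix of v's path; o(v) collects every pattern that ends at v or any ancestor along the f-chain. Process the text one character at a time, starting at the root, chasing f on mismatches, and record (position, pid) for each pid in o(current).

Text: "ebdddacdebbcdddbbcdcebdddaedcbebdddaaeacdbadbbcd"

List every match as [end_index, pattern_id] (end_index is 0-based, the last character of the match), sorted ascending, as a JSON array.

Build:
Trie nodes:
  0='ε' goto a→2 b→1 c→16 d→5 e→10
  1='b' goto b→7  ←P0
  2='a' goto b→3
  3='ab' goto e→4
  4='abe' goto ·  ←P1
  5='d' goto c→6
  6='dc' goto ·  ←P2
  7='bb' goto c→8
  8='bbc' goto d→9
  9='bbcd' goto ·  ←P3
  10='e' goto b→11
  11='eb' goto d→12
  12='ebd' goto d→13
  13='ebdd' goto d→14
  14='ebddd' goto a→15
  15='ebddda' goto ·  ←P4
  16='c' goto d→17
  17='cd' goto ·  ←P5

BFS fail/out derivation:
  n1('b'): parent n0 fail=0; on 'b' 0 → fail=0;  out {0}∪∅={0}
  n2('a'): parent n0 fail=0; on 'a' 0 → fail=0;  out ∅∪∅=∅
  n5('d'): parent n0 fail=0; on 'd' 0 → fail=0;  out ∅∪∅=∅
  n10('e'): parent n0 fail=0; on 'e' 0 → fail=0;  out ∅∪∅=∅
  n16('c'): parent n0 fail=0; on 'c' 0 → fail=0;  out ∅∪∅=∅
  n3('ab'): parent n2 fail=0; on 'b' 0 → fail=1;  out ∅∪{0}={0}
  n6('dc'): parent n5 fail=0; on 'c' 0 → fail=16;  out {2}∪∅={2}
  n7('bb'): parent n1 fail=0; on 'b' 0 → fail=1;  out ∅∪{0}={0}
  n11('eb'): parent n10 fail=0; on 'b' 0 → fail=1;  out ∅∪{0}={0}
  n17('cd'): parent n16 fail=0; on 'd' 0 → fail=5;  out {5}∪∅={5}
  n4('abe'): parent n3 fail=1; on 'e' 1→0 → fail=10;  out {1}∪∅={1}
  n8('bbc'): parent n7 fail=1; on 'c' 1→0 → fail=16;  out ∅∪∅=∅
  n12('ebd'): parent n11 fail=1; on 'd' 1→0 → fail=5;  out ∅∪∅=∅
  n9('bbcd'): parent n8 fail=16; on 'd' 16 → fail=17;  out {3}∪{5}={3,5}
  n13('ebdd'): parent n12 fail=5; on 'd' 5→0 → fail=5;  out ∅∪∅=∅
  n14('ebddd'): parent n13 fail=5; on 'd' 5→0 → fail=5;  out ∅∪∅=∅
  n15('ebddda'): parent n14 fail=5; on 'a' 5→0 → fail=2;  out {4}∪∅={4}

Scan:
i=0 'e': node 0→10
i=1 'b': node 10→11  → match P0@[1:1]
i=2 'd': node 11→12
i=3 'd': node 12→13
i=4 'd': node 13→14
i=5 'a': node 14→15  → match P4@[0:5]
i=6 'c': node 15→16 (via fail)
i=7 'd': node 16→17  → match P5@[6:7]
i=8 'e': node 17→10 (via fail)
i=9 'b': node 10→11  → match P0@[9:9]
i=10 'b': node 11→7 (via fail)  → match P0@[10:10]
i=11 'c': node 7→8
i=12 'd': node 8→9  → match P3@[9:12],P5@[11:12]
i=13 'd': node 9→5 (via fail)
i=14 'd': node 5→5 (via fail)
i=15 'b': node 5→1 (via fail)  → match P0@[15:15]
i=16 'b': node 1→7  → match P0@[16:16]
i=17 'c': node 7→8
i=18 'd': node 8→9  → match P3@[15:18],P5@[17:18]
i=19 'c': node 9→6 (via fail)  → match P2@[18:19]
i=20 'e': node 6→10 (via fail)
i=21 'b': node 10→11  → match P0@[21:21]
i=22 'd': node 11→12
i=23 'd': node 12→13
i=24 'd': node 13→14
i=25 'a': node 14→15  → match P4@[20:25]
i=26 'e': node 15→10 (via fail)
i=27 'd': node 10→5 (via fail)
i=28 'c': node 5→6  → match P2@[27:28]
i=29 'b': node 6→1 (via fail)  → match P0@[29:29]
i=30 'e': node 1→10 (via fail)
i=31 'b': node 10→11  → match P0@[31:31]
i=32 'd': node 11→12
i=33 'd': node 12→13
i=34 'd': node 13→14
i=35 'a': node 14→15  → match P4@[30:35]
i=36 'a': node 15→2 (via fail)
i=37 'e': node 2→10 (via fail)
i=38 'a': node 10→2 (via fail)
i=39 'c': node 2→16 (via fail)
i=40 'd': node 16→17  → match P5@[39:40]
i=41 'b': node 17→1 (via fail)  → match P0@[41:41]
i=42 'a': node 1→2 (via fail)
i=43 'd': node 2→5 (via fail)
i=44 'b': node 5→1 (via fail)  → match P0@[44:44]
i=45 'b': node 1→7  → match P0@[45:45]
i=46 'c': node 7→8
i=47 'd': node 8→9  → match P3@[44:47],P5@[46:47]

Result: [[1,0],[5,4],[7,5],[9,0],[10,0],[12,3],[12,5],[15,0],[16,0],[18,3],[18,5],[19,2],[21,0],[25,4],[28,2],[29,0],[31,0],[35,4],[40,5],[41,0],[44,0],[45,0],[47,3],[47,5]]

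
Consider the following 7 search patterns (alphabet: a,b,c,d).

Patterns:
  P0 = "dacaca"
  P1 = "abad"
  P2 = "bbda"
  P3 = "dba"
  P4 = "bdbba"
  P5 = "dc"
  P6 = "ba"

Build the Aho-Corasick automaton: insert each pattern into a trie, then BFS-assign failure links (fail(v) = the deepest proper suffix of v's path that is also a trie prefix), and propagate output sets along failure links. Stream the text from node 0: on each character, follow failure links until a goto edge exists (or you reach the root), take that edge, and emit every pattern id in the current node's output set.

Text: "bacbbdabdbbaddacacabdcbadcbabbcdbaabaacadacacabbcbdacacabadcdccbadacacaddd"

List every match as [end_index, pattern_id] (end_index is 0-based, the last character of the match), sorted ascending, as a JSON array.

Build automaton:
Trie nodes:
  n0 'ε': a→7 b→11 d→1
  n1 'd': a→2 b→15 c→21
  n2 'da': c→3
  n3 'dac': a→4
  n4 'daca': c→5
  n5 'dacac': a→6
  n6 'dacaca': ·  ←P0
  n7 'a': b→8
  n8 'ab': a→9
  n9 'aba': d→10
  n10 'abad': ·  ←P1
  n11 'b': a→22 b→12 d→17
  n12 'bb': d→13
  n13 'bbd': a→14
  n14 'bbda': ·  ←P2
  n15 'db': a→16
  n16 'dba': ·  ←P3
  n17 'bd': b→18
  n18 'bdb': b→19
  n19 'bdbb': a→20
  n20 'bdbba': ·  ←P4
  n21 'dc': ·  ←P5
  n22 'ba': ·  ←P6

Failure links (BFS by depth):
  n1('d'): parent n0 fail=0; on 'd' 0 → fail=0;  out ∅∪∅=∅
  n7('a'): parent n0 fail=0; on 'a' 0 → fail=0;  out ∅∪∅=∅
  n11('b'): parent n0 fail=0; on 'b' 0 → fail=0;  out ∅∪∅=∅
  n2('da'): parent n1 fail=0; on 'a' 0 → fail=7;  out ∅∪∅=∅
  n8('ab'): parent n7 fail=0; on 'b' 0 → fail=11;  out ∅∪∅=∅
  n12('bb'): parent n11 fail=0; on 'b' 0 → fail=11;  out ∅∪∅=∅
  n15('db'): parent n1 fail=0; on 'b' 0 → fail=11;  out ∅∪∅=∅
  n17('bd'): parent n11 fail=0; on 'd' 0 → fail=1;  out ∅∪∅=∅
  n21('dc'): parent n1 fail=0; on 'c' 0 → fail=0;  out {5}∪∅={5}
  n22('ba'): parent n11 fail=0; on 'a' 0 → fail=7;  out {6}∪∅={6}
  n3('dac'): parent n2 fail=7; on 'c' 7→0 → fail=0;  out ∅∪∅=∅
  n9('aba'): parent n8 fail=11; on 'a' 11 → fail=22;  out ∅∪{6}={6}
  n13('bbd'): parent n12 fail=11; on 'd' 11 → fail=17;  out ∅∪∅=∅
  n16('dba'): parent n15 fail=11; on 'a' 11 → fail=22;  out {3}∪{6}={3,6}
  n18('bdb'): parent n17 fail=1; on 'b' 1 → fail=15;  out ∅∪∅=∅
  n4('daca'): parent n3 fail=0; on 'a' 0 → fail=7;  out ∅∪∅=∅
  n10('abad'): parent n9 fail=22; on 'd' 22→7→0 → fail=1;  out {1}∪∅={1}
  n14('bbda'): parent n13 fail=17; on 'a' 17→1 → fail=2;  out {2}∪∅={2}
  n19('bdbb'): parent n18 fail=15; on 'b' 15→11 → fail=12;  out ∅∪∅=∅
  n5('dacac'): parent n4 fail=7; on 'c' 7→0 → fail=0;  out ∅∪∅=∅
  n20('bdbba'): parent n19 fail=12; on 'a' 12→11 → fail=22;  out {4}∪{6}={4,6}
  n6('dacaca'): parent n5 fail=0; on 'a' 0 → fail=7;  out {0}∪∅={0}

Scan:
i=0 'b': node 0→11
i=1 'a': node 11→22  emit P6@[0:1]
i=2 'c': node 22→0 ·f
i=3 'b': node 0→11
i=4 'b': node 11→12
i=5 'd': node 12→13
i=6 'a': node 13→14  emit P2@[3:6]
i=7 'b': node 14→8 ·f
i=8 'd': node 8→17 ·f
i=9 'b': node 17→18
i=10 'b': node 18→19
i=11 'a': node 19→20  emit P4@[7:11],P6@[10:11]
i=12 'd': node 20→1 ·f
i=13 'd': node 1→1 ·f
i=14 'a': node 1→2
i=15 'c': node 2→3
i=16 'a': node 3→4
i=17 'c': node 4→5
i=18 'a': node 5→6  emit P0@[13:18]
i=19 'b': node 6→8 ·f
i=20 'd': node 8→17 ·f
i=21 'c': node 17→21 ·f  emit P5@[20:21]
i=22 'b': node 21→11 ·f
i=23 'a': node 11→22  emit P6@[22:23]
i=24 'd': node 22→1 ·f
i=25 'c': node 1→21  emit P5@[24:25]
i=26 'b': node 21→11 ·f
i=27 'a': node 11→22  emit P6@[26:27]
i=28 'b': node 22→8 ·f
i=29 'b': node 8→12 ·f
i=30 'c': node 12→0 ·f
i=31 'd': node 0→1
i=32 'b': node 1→15
i=33 'a': node 15→16  emit P3@[31:33],P6@[32:33]
i=34 'a': node 16→7 ·f
i=35 'b': node 7→8
i=36 'a': node 8→9  emit P6@[35:36]
i=37 'a': node 9→7 ·f
i=38 'c': node 7→0 ·f
i=39 'a': node 0→7
i=40 'd': node 7→1 ·f
i=41 'a': node 1→2
i=42 'c': node 2→3
i=43 'a': node 3→4
i=44 'c': node 4→5
i=45 'a': node 5→6  emit P0@[40:45]
i=46 'b': node 6→8 ·f
i=47 'b': node 8→12 ·f
i=48 'c': node 12→0 ·f
i=49 'b': node 0→11
i=50 'd': node 11→17
i=51 'a': node 17→2 ·f
i=52 'c': node 2→3
i=53 'a': node 3→4
i=54 'c': node 4→5
i=55 'a': node 5→6  emit P0@[50:55]
i=56 'b': node 6→8 ·f
i=57 'a': node 8→9  emit P6@[56:57]
i=58 'd': node 9→10  emit P1@[55:58]
i=59 'c': node 10→21 ·f  emit P5@[58:59]
i=60 'd': node 21→1 ·f
i=61 'c': node 1→21  emit P5@[60:61]
i=62 'c': node 21→0 ·f
i=63 'b': node 0→11
i=64 'a': node 11→22  emit P6@[63:64]
i=65 'd': node 22→1 ·f
i=66 'a': node 1→2
i=67 'c': node 2→3
i=68 'a': node 3→4
i=69 'c': node 4→5
i=70 'a': node 5→6  emit P0@[65:70]
i=71 'd': node 6→1 ·f
i=72 'd': node 1→1 ·f
i=73 'd': node 1→1 ·f

Matches: [[1,6],[6,2],[11,4],[11,6],[18,0],[21,5],[23,6],[25,5],[27,6],[33,3],[33,6],[36,6],[45,0],[55,0],[57,6],[58,1],[59,5],[61,5],[64,6],[70,0]]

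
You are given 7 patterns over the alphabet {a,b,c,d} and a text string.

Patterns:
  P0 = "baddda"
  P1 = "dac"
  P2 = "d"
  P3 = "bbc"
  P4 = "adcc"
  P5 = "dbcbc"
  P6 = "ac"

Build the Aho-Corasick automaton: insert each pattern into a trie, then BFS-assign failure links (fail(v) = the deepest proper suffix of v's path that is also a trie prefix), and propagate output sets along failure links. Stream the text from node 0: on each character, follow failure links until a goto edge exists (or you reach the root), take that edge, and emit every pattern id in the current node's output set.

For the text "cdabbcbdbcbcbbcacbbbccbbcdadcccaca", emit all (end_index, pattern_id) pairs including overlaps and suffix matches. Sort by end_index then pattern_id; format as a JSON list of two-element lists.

Construct AC machine:
Trie nodes:
  0='ε' goto a→12 b→1 d→7
  1='b' goto a→2 b→10
  2='ba' goto d→3
  3='bad' goto d→4
  4='badd' goto d→5
  5='baddd' goto a→6
  6='baddda' goto ·  ←P0
  7='d' goto a→8 b→16  ←P2
  8='da' goto c→9
  9='dac' goto ·  ←P1
  10='bb' goto c→11
  11='bbc' goto ·  ←P3
  12='a' goto c→20 d→13
  13='ad' goto c→14
  14='adc' goto c→15
  15='adcc' goto ·  ←P4
  16='db' goto c→17
  17='dbc' goto b→18
  18='dbcb' goto c→19
  19='dbcbc' goto ·  ←P5
  20='ac' goto ·  ←P6

BFS fail/out derivation:
  n1('b'): parent n0 fail=0; on 'b' 0 → fail=0;  out ∅∪∅=∅
  n7('d'): parent n0 fail=0; on 'd' 0 → fail=0;  out {2}∪∅={2}
  n12('a'): parent n0 fail=0; on 'a' 0 → fail=0;  out ∅∪∅=∅
  n2('ba'): parent n1 fail=0; on 'a' 0 → fail=12;  out ∅∪∅=∅
  n8('da'): parent n7 fail=0; on 'a' 0 → fail=12;  out ∅∪∅=∅
  n10('bb'): parent n1 fail=0; on 'b' 0 → fail=1;  out ∅∪∅=∅
  n13('ad'): parent n12 fail=0; on 'd' 0 → fail=7;  out ∅∪{2}={2}
  n16('db'): parent n7 fail=0; on 'b' 0 → fail=1;  out ∅∪∅=∅
  n20('ac'): parent n12 fail=0; on 'c' 0 → fail=0;  out {6}∪∅={6}
  n3('bad'): parent n2 fail=12; on 'd' 12 → fail=13;  out ∅∪{2}={2}
  n9('dac'): parent n8 fail=12; on 'c' 12 → fail=20;  out {1}∪{6}={1,6}
  n11('bbc'): parent n10 fail=1; on 'c' 1→0 → fail=0;  out {3}∪∅={3}
  n14('adc'): parent n13 fail=7; on 'c' 7→0 → fail=0;  out ∅∪∅=∅
  n17('dbc'): parent n16 fail=1; on 'c' 1→0 → fail=0;  out ∅∪∅=∅
  n4('badd'): parent n3 fail=13; on 'd' 13→7→0 → fail=7;  out ∅∪{2}={2}
  n15('adcc'): parent n14 fail=0; on 'c' 0 → fail=0;  out {4}∪∅={4}
  n18('dbcb'): parent n17 fail=0; on 'b' 0 → fail=1;  out ∅∪∅=∅
  n5('baddd'): parent n4 fail=7; on 'd' 7→0 → fail=7;  out ∅∪{2}={2}
  n19('dbcbc'): parent n18 fail=1; on 'c' 1→0 → fail=0;  out {5}∪∅={5}
  n6('baddda'): parent n5 fail=7; on 'a' 7 → fail=8;  out {0}∪∅={0}

Text stream:
[0] read 'c'  n0⇒n0
[1] read 'd'  n0⇒n7  ** P2@[1:1]
[2] read 'a'  n7⇒n8
[3] read 'b'  n8⇒n1 (fail-walked)
[4] read 'b'  n1⇒n10
[5] read 'c'  n10⇒n11  ** P3@[3:5]
[6] read 'b'  n11⇒n1 (fail-walked)
[7] read 'd'  n1⇒n7 (fail-walked)  ** P2@[7:7]
[8] read 'b'  n7⇒n16
[9] read 'c'  n16⇒n17
[10] read 'b'  n17⇒n18
[11] read 'c'  n18⇒n19  ** P5@[7:11]
[12] read 'b'  n19⇒n1 (fail-walked)
[13] read 'b'  n1⇒n10
[14] read 'c'  n10⇒n11  ** P3@[12:14]
[15] read 'a'  n11⇒n12 (fail-walked)
[16] read 'c'  n12⇒n20  ** P6@[15:16]
[17] read 'b'  n20⇒n1 (fail-walked)
[18] read 'b'  n1⇒n10
[19] read 'b'  n10⇒n10 (fail-walked)
[20] read 'c'  n10⇒n11  ** P3@[18:20]
[21] read 'c'  n11⇒n0 (fail-walked)
[22] read 'b'  n0⇒n1
[23] read 'b'  n1⇒n10
[24] read 'c'  n10⇒n11  ** P3@[22:24]
[25] read 'd'  n11⇒n7 (fail-walked)  ** P2@[25:25]
[26] read 'a'  n7⇒n8
[27] read 'd'  n8⇒n13 (fail-walked)  ** P2@[27:27]
[28] read 'c'  n13⇒n14
[29] read 'c'  n14⇒n15  ** P4@[26:29]
[30] read 'c'  n15⇒n0 (fail-walked)
[31] read 'a'  n0⇒n12
[32] read 'c'  n12⇒n20  ** P6@[31:32]
[33] read 'a'  n20⇒n12 (fail-walked)

Result: [[1,2],[5,3],[7,2],[11,5],[14,3],[16,6],[20,3],[24,3],[25,2],[27,2],[29,4],[32,6]]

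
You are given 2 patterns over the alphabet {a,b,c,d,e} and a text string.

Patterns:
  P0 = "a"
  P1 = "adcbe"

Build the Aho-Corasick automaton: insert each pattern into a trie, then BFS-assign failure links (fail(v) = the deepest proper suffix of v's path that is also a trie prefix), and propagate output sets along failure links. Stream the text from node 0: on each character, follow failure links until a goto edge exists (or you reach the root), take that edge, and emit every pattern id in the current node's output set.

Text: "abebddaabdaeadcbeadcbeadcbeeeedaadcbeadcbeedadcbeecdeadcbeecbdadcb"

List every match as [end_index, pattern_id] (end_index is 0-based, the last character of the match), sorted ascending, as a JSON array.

Build automaton:
Trie (insert patterns):
  0='ε' goto a→1
  1='a' goto d→2  [P0 ends]
  2='ad' goto c→3
  3='adc' goto b→4
  4='adcb' goto e→5
  5='adcbe' goto ·  [P1 ends]

BFS fail/out derivation:
  fail(1) 'a': from fail(0)=0 chase 'a': 0 ⇒ 0;  out={0}∪out(0)={0}
  fail(2) 'ad': from fail(1)=0 chase 'd': 0 ⇒ 0;  out=∅∪out(0)=∅
  fail(3) 'adc': from fail(2)=0 chase 'c': 0 ⇒ 0;  out=∅∪out(0)=∅
  fail(4) 'adcb': from fail(3)=0 chase 'b': 0 ⇒ 0;  out=∅∪out(0)=∅
  fail(5) 'adcbe': from fail(4)=0 chase 'e': 0 ⇒ 0;  out={1}∪out(0)={1}

Scan:
i=0 'a': node 0→1  emit P0@[0:0]
i=1 'b': node 1→0 (fail-walked)
i=2 'e': node 0→0
i=3 'b': node 0→0
i=4 'd': node 0→0
i=5 'd': node 0→0
i=6 'a': node 0→1  emit P0@[6:6]
i=7 'a': node 1→1 (fail-walked)  emit P0@[7:7]
i=8 'b': node 1→0 (fail-walked)
i=9 'd': node 0→0
i=10 'a': node 0→1  emit P0@[10:10]
i=11 'e': node 1→0 (fail-walked)
i=12 'a': node 0→1  emit P0@[12:12]
i=13 'd': node 1→2
i=14 'c': node 2→3
i=15 'b': node 3→4
i=16 'e': node 4→5  emit P1@[12:16]
i=17 'a': node 5→1 (fail-walked)  emit P0@[17:17]
i=18 'd': node 1→2
i=19 'c': node 2→3
i=20 'b': node 3→4
i=21 'e': node 4→5  emit P1@[17:21]
i=22 'a': node 5→1 (fail-walked)  emit P0@[22:22]
i=23 'd': node 1→2
i=24 'c': node 2→3
i=25 'b': node 3→4
i=26 'e': node 4→5  emit P1@[22:26]
i=27 'e': node 5→0 (fail-walked)
i=28 'e': node 0→0
i=29 'e': node 0→0
i=30 'd': node 0→0
i=31 'a': node 0→1  emit P0@[31:31]
i=32 'a': node 1→1 (fail-walked)  emit P0@[32:32]
i=33 'd': node 1→2
i=34 'c': node 2→3
i=35 'b': node 3→4
i=36 'e': node 4→5  emit P1@[32:36]
i=37 'a': node 5→1 (fail-walked)  emit P0@[37:37]
i=38 'd': node 1→2
i=39 'c': node 2→3
i=40 'b': node 3→4
i=41 'e': node 4→5  emit P1@[37:41]
i=42 'e': node 5→0 (fail-walked)
i=43 'd': node 0→0
i=44 'a': node 0→1  emit P0@[44:44]
i=45 'd': node 1→2
i=46 'c': node 2→3
i=47 'b': node 3→4
i=48 'e': node 4→5  emit P1@[44:48]
i=49 'e': node 5→0 (fail-walked)
i=50 'c': node 0→0
i=51 'd': node 0→0
i=52 'e': node 0→0
i=53 'a': node 0→1  emit P0@[53:53]
i=54 'd': node 1→2
i=55 'c': node 2→3
i=56 'b': node 3→4
i=57 'e': node 4→5  emit P1@[53:57]
i=58 'e': node 5→0 (fail-walked)
i=59 'c': node 0→0
i=60 'b': node 0→0
i=61 'd': node 0→0
i=62 'a': node 0→1  emit P0@[62:62]
i=63 'd': node 1→2
i=64 'c': node 2→3
i=65 'b': node 3→4

Matches: [[0,0],[6,0],[7,0],[10,0],[12,0],[16,1],[17,0],[21,1],[22,0],[26,1],[31,0],[32,0],[36,1],[37,0],[41,1],[44,0],[48,1],[53,0],[57,1],[62,0]]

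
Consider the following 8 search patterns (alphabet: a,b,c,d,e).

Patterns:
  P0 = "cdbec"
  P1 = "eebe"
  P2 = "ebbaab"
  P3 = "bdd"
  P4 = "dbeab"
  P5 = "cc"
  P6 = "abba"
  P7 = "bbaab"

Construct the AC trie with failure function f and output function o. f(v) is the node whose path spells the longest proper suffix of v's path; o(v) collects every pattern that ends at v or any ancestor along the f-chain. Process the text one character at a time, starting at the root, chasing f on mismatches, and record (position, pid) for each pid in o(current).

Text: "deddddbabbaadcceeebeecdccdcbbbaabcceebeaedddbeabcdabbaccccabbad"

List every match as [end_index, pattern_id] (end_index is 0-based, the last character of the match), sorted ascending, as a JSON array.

Build:
Trie (insert patterns):
  n0 'ε': a→24 b→15 c→1 d→18 e→6
  n1 'c': c→23 d→2
  n2 'cd': b→3
  n3 'cdb': e→4
  n4 'cdbe': c→5
  n5 'cdbec': ·  [P0 ends]
  n6 'e': b→10 e→7
  n7 'ee': b→8
  n8 'eeb': e→9
  n9 'eebe': ·  [P1 ends]
  n10 'eb': b→11
  n11 'ebb': a→12
  n12 'ebba': a→13
  n13 'ebbaa': b→14
  n14 'ebbaab': ·  [P2 ends]
  n15 'b': b→28 d→16
  n16 'bd': d→17
  n17 'bdd': ·  [P3 ends]
  n18 'd': b→19
  n19 'db': e→20
  n20 'dbe': a→21
  n21 'dbea': b→22
  n22 'dbeab': ·  [P4 ends]
  n23 'cc': ·  [P5 ends]
  n24 'a': b→25
  n25 'ab': b→26
  n26 'abb': a→27
  n27 'abba': ·  [P6 ends]
  n28 'bb': a→29
  n29 'bba': a→30
  n30 'bbaa': b→31
  n31 'bbaab': ·  [P7 ends]

Failure links (BFS by depth):
  n1('c'): parent n0 fail=0; on 'c' 0 → fail=0;  out ∅∪∅=∅
  n6('e'): parent n0 fail=0; on 'e' 0 → fail=0;  out ∅∪∅=∅
  n15('b'): parent n0 fail=0; on 'b' 0 → fail=0;  out ∅∪∅=∅
  n18('d'): parent n0 fail=0; on 'd' 0 → fail=0;  out ∅∪∅=∅
  n24('a'): parent n0 fail=0; on 'a' 0 → fail=0;  out ∅∪∅=∅
  n2('cd'): parent n1 fail=0; on 'd' 0 → fail=18;  out ∅∪∅=∅
  n7('ee'): parent n6 fail=0; on 'e' 0 → fail=6;  out ∅∪∅=∅
  n10('eb'): parent n6 fail=0; on 'b' 0 → fail=15;  out ∅∪∅=∅
  n16('bd'): parent n15 fail=0; on 'd' 0 → fail=18;  out ∅∪∅=∅
  n19('db'): parent n18 fail=0; on 'b' 0 → fail=15;  out ∅∪∅=∅
  n23('cc'): parent n1 fail=0; on 'c' 0 → fail=1;  out {5}∪∅={5}
  n25('ab'): parent n24 fail=0; on 'b' 0 → fail=15;  out ∅∪∅=∅
  n28('bb'): parent n15 fail=0; on 'b' 0 → fail=15;  out ∅∪∅=∅
  n3('cdb'): parent n2 fail=18; on 'b' 18 → fail=19;  out ∅∪∅=∅
  n8('eeb'): parent n7 fail=6; on 'b' 6 → fail=10;  out ∅∪∅=∅
  n11('ebb'): parent n10 fail=15; on 'b' 15 → fail=28;  out ∅∪∅=∅
  n17('bdd'): parent n16 fail=18; on 'd' 18→0 → fail=18;  out {3}∪∅={3}
  n20('dbe'): parent n19 fail=15; on 'e' 15→0 → fail=6;  out ∅∪∅=∅
  n26('abb'): parent n25 fail=15; on 'b' 15 → fail=28;  out ∅∪∅=∅
  n29('bba'): parent n28 fail=15; on 'a' 15→0 → fail=24;  out ∅∪∅=∅
  n4('cdbe'): parent n3 fail=19; on 'e' 19 → fail=20;  out ∅∪∅=∅
  n9('eebe'): parent n8 fail=10; on 'e' 10→15→0 → fail=6;  out {1}∪∅={1}
  n12('ebba'): parent n11 fail=28; on 'a' 28 → fail=29;  out ∅∪∅=∅
  n21('dbea'): parent n20 fail=6; on 'a' 6→0 → fail=24;  out ∅∪∅=∅
  n27('abba'): parent n26 fail=28; on 'a' 28 → fail=29;  out {6}∪∅={6}
  n30('bbaa'): parent n29 fail=24; on 'a' 24→0 → fail=24;  out ∅∪∅=∅
  n5('cdbec'): parent n4 fail=20; on 'c' 20→6→0 → fail=1;  out {0}∪∅={0}
  n13('ebbaa'): parent n12 fail=29; on 'a' 29 → fail=30;  out ∅∪∅=∅
  n22('dbeab'): parent n21 fail=24; on 'b' 24 → fail=25;  out {4}∪∅={4}
  n31('bbaab'): parent n30 fail=24; on 'b' 24 → fail=25;  out {7}∪∅={7}
  n14('ebbaab'): parent n13 fail=30; on 'b' 30 → fail=31;  out {2}∪{7}={2,7}

Scan:
i=0 'd': node 0→18
i=1 'e': node 18→6 ·f
i=2 'd': node 6→18 ·f
i=3 'd': node 18→18 ·f
i=4 'd': node 18→18 ·f
i=5 'd': node 18→18 ·f
i=6 'b': node 18→19
i=7 'a': node 19→24 ·f
i=8 'b': node 24→25
i=9 'b': node 25→26
i=10 'a': node 26→27  emit P6@[7:10]
i=11 'a': node 27→30 ·f
i=12 'd': node 30→18 ·f
i=13 'c': node 18→1 ·f
i=14 'c': node 1→23  emit P5@[13:14]
i=15 'e': node 23→6 ·f
i=16 'e': node 6→7
i=17 'e': node 7→7 ·f
i=18 'b': node 7→8
i=19 'e': node 8→9  emit P1@[16:19]
i=20 'e': node 9→7 ·f
i=21 'c': node 7→1 ·f
i=22 'd': node 1→2
i=23 'c': node 2→1 ·f
i=24 'c': node 1→23  emit P5@[23:24]
i=25 'd': node 23→2 ·f
i=26 'c': node 2→1 ·f
i=27 'b': node 1→15 ·f
i=28 'b': node 15→28
i=29 'b': node 28→28 ·f
i=30 'a': node 28→29
i=31 'a': node 29→30
i=32 'b': node 30→31  emit P7@[28:32]
i=33 'c': node 31→1 ·f
i=34 'c': node 1→23  emit P5@[33:34]
i=35 'e': node 23→6 ·f
i=36 'e': node 6→7
i=37 'b': node 7→8
i=38 'e': node 8→9  emit P1@[35:38]
i=39 'a': node 9→24 ·f
i=40 'e': node 24→6 ·f
i=41 'd': node 6→18 ·f
i=42 'd': node 18→18 ·f
i=43 'd': node 18→18 ·f
i=44 'b': node 18→19
i=45 'e': node 19→20
i=46 'a': node 20→21
i=47 'b': node 21→22  emit P4@[43:47]
i=48 'c': node 22→1 ·f
i=49 'd': node 1→2
i=50 'a': node 2→24 ·f
i=51 'b': node 24→25
i=52 'b': node 25→26
i=53 'a': node 26→27  emit P6@[50:53]
i=54 'c': node 27→1 ·f
i=55 'c': node 1→23  emit P5@[54:55]
i=56 'c': node 23→23 ·f  emit P5@[55:56]
i=57 'c': node 23→23 ·f  emit P5@[56:57]
i=58 'a': node 23→24 ·f
i=59 'b': node 24→25
i=60 'b': node 25→26
i=61 'a': node 26→27  emit P6@[58:61]
i=62 'd': node 27→18 ·f

Matches: [[10,6],[14,5],[19,1],[24,5],[32,7],[34,5],[38,1],[47,4],[53,6],[55,5],[56,5],[57,5],[61,6]]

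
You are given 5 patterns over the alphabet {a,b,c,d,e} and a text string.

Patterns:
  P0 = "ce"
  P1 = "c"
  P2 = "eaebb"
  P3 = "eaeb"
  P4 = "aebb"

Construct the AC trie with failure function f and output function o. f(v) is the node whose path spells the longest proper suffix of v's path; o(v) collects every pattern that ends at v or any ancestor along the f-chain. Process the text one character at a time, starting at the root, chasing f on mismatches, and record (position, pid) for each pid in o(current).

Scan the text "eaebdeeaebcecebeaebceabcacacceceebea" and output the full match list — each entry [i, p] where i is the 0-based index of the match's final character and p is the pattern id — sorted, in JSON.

Construct AC machine:
Trie nodes:
  0='ε' goto a→8 c→1 e→3
  1='c' goto e→2  [P1 ends]
  2='ce' goto ·  [P0 ends]
  3='e' goto a→4
  4='ea' goto e→5
  5='eae' goto b→6
  6='eaeb' goto b→7  [P3 ends]
  7='eaebb' goto ·  [P2 ends]
  8='a' goto e→9
  9='ae' goto b→10
  10='aeb' goto b→11
  11='aebb' goto ·  [P4 ends]

Failure links (BFS by depth):
  n1('c'): parent n0 fail=0; on 'c' 0 → fail=0;  out {1}∪∅={1}
  n3('e'): parent n0 fail=0; on 'e' 0 → fail=0;  out ∅∪∅=∅
  n8('a'): parent n0 fail=0; on 'a' 0 → fail=0;  out ∅∪∅=∅
  n2('ce'): parent n1 fail=0; on 'e' 0 → fail=3;  out {0}∪∅={0}
  n4('ea'): parent n3 fail=0; on 'a' 0 → fail=8;  out ∅∪∅=∅
  n9('ae'): parent n8 fail=0; on 'e' 0 → fail=3;  out ∅∪∅=∅
  n5('eae'): parent n4 fail=8; on 'e' 8 → fail=9;  out ∅∪∅=∅
  n10('aeb'): parent n9 fail=3; on 'b' 3→0 → fail=0;  out ∅∪∅=∅
  n6('eaeb'): parent n5 fail=9; on 'b' 9 → fail=10;  out {3}∪∅={3}
  n11('aebb'): parent n10 fail=0; on 'b' 0 → fail=0;  out {4}∪∅={4}
  n7('eaebb'): parent n6 fail=10; on 'b' 10 → fail=11;  out {2}∪{4}={2,4}

Run:
[0] read 'e'  n0⇒n3
[1] read 'a'  n3⇒n4
[2] read 'e'  n4⇒n5
[3] read 'b'  n5⇒n6  emit P3@[0:3]
[4] read 'd'  n6⇒n0 ·f
[5] read 'e'  n0⇒n3
[6] read 'e'  n3⇒n3 ·f
[7] read 'a'  n3⇒n4
[8] read 'e'  n4⇒n5
[9] read 'b'  n5⇒n6  emit P3@[6:9]
[10] read 'c'  n6⇒n1 ·f  emit P1@[10:10]
[11] read 'e'  n1⇒n2  emit P0@[10:11]
[12] read 'c'  n2⇒n1 ·f  emit P1@[12:12]
[13] read 'e'  n1⇒n2  emit P0@[12:13]
[14] read 'b'  n2⇒n0 ·f
[15] read 'e'  n0⇒n3
[16] read 'a'  n3⇒n4
[17] read 'e'  n4⇒n5
[18] read 'b'  n5⇒n6  emit P3@[15:18]
[19] read 'c'  n6⇒n1 ·f  emit P1@[19:19]
[20] read 'e'  n1⇒n2  emit P0@[19:20]
[21] read 'a'  n2⇒n4 ·f
[22] read 'b'  n4⇒n0 ·f
[23] read 'c'  n0⇒n1  emit P1@[23:23]
[24] read 'a'  n1⇒n8 ·f
[25] read 'c'  n8⇒n1 ·f  emit P1@[25:25]
[26] read 'a'  n1⇒n8 ·f
[27] read 'c'  n8⇒n1 ·f  emit P1@[27:27]
[28] read 'c'  n1⇒n1 ·f  emit P1@[28:28]
[29] read 'e'  n1⇒n2  emit P0@[28:29]
[30] read 'c'  n2⇒n1 ·f  emit P1@[30:30]
[31] read 'e'  n1⇒n2  emit P0@[30:31]
[32] read 'e'  n2⇒n3 ·f
[33] read 'b'  n3⇒n0 ·f
[34] read 'e'  n0⇒n3
[35] read 'a'  n3⇒n4

Result: [[3,3],[9,3],[10,1],[11,0],[12,1],[13,0],[18,3],[19,1],[20,0],[23,1],[25,1],[27,1],[28,1],[29,0],[30,1],[31,0]]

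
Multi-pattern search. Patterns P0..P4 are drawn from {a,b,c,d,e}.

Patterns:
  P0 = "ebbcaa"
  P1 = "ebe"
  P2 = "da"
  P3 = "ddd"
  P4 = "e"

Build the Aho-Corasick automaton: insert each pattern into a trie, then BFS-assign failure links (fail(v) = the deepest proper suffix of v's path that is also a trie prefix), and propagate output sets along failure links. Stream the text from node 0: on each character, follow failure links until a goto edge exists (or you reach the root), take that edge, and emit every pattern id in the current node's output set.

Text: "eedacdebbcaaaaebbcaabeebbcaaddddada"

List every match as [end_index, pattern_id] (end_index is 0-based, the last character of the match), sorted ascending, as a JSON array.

Construct AC machine:
Trie (insert patterns):
  0='ε' goto d→8 e→1
  1='e' goto b→2  [P4 ends]
  2='eb' goto b→3 e→7
  3='ebb' goto c→4
  4='ebbc' goto a→5
  5='ebbca' goto a→6
  6='ebbcaa' goto ·  [P0 ends]
  7='ebe' goto ·  [P1 ends]
  8='d' goto a→9 d→10
  9='da' goto ·  [P2 ends]
  10='dd' goto d→11
  11='ddd' goto ·  [P3 ends]

BFS fail/out derivation:
  n1('e'): parent n0 fail=0; on 'e' 0 → fail=0;  out {4}∪∅={4}
  n8('d'): parent n0 fail=0; on 'd' 0 → fail=0;  out ∅∪∅=∅
  n2('eb'): parent n1 fail=0; on 'b' 0 → fail=0;  out ∅∪∅=∅
  n9('da'): parent n8 fail=0; on 'a' 0 → fail=0;  out {2}∪∅={2}
  n10('dd'): parent n8 fail=0; on 'd' 0 → fail=8;  out ∅∪∅=∅
  n3('ebb'): parent n2 fail=0; on 'b' 0 → fail=0;  out ∅∪∅=∅
  n7('ebe'): parent n2 fail=0; on 'e' 0 → fail=1;  out {1}∪{4}={1,4}
  n11('ddd'): parent n10 fail=8; on 'd' 8 → fail=10;  out {3}∪∅={3}
  n4('ebbc'): parent n3 fail=0; on 'c' 0 → fail=0;  out ∅∪∅=∅
  n5('ebbca'): parent n4 fail=0; on 'a' 0 → fail=0;  out ∅∪∅=∅
  n6('ebbcaa'): parent n5 fail=0; on 'a' 0 → fail=0;  out {0}∪∅={0}

Scan:
pos 0 'e': at 1  emit P4@[0:0]
pos 1 'e': at 1 (via fail)  emit P4@[1:1]
pos 2 'd': at 8 (via fail)
pos 3 'a': at 9  emit P2@[2:3]
pos 4 'c': at 0 (via fail)
pos 5 'd': at 8
pos 6 'e': at 1 (via fail)  emit P4@[6:6]
pos 7 'b': at 2
pos 8 'b': at 3
pos 9 'c': at 4
pos 10 'a': at 5
pos 11 'a': at 6  emit P0@[6:11]
pos 12 'a': at 0 (via fail)
pos 13 'a': at 0
pos 14 'e': at 1  emit P4@[14:14]
pos 15 'b': at 2
pos 16 'b': at 3
pos 17 'c': at 4
pos 18 'a': at 5
pos 19 'a': at 6  emit P0@[14:19]
pos 20 'b': at 0 (via fail)
pos 21 'e': at 1  emit P4@[21:21]
pos 22 'e': at 1 (via fail)  emit P4@[22:22]
pos 23 'b': at 2
pos 24 'b': at 3
pos 25 'c': at 4
pos 26 'a': at 5
pos 27 'a': at 6  emit P0@[22:27]
pos 28 'd': at 8 (via fail)
pos 29 'd': at 10
pos 30 'd': at 11  emit P3@[28:30]
pos 31 'd': at 11 (via fail)  emit P3@[29:31]
pos 32 'a': at 9 (via fail)  emit P2@[31:32]
pos 33 'd': at 8 (via fail)
pos 34 'a': at 9  emit P2@[33:34]

Result: [[0,4],[1,4],[3,2],[6,4],[11,0],[14,4],[19,0],[21,4],[22,4],[27,0],[30,3],[31,3],[32,2],[34,2]]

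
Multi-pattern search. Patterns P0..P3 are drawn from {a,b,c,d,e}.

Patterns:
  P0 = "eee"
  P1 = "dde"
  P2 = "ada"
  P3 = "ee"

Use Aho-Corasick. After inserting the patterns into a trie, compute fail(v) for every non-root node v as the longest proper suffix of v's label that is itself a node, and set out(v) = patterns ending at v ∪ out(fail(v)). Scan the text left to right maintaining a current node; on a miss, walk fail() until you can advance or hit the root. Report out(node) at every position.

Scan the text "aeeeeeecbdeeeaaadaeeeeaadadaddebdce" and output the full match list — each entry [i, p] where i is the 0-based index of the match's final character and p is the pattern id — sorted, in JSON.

Build automaton:
Trie (insert patterns):
  n0 'ε': a→7 d→4 e→1
  n1 'e': e→2
  n2 'ee': e→3  [P3 ends]
  n3 'eee': ·  [P0 ends]
  n4 'd': d→5
  n5 'dd': e→6
  n6 'dde': ·  [P1 ends]
  n7 'a': d→8
  n8 'ad': a→9
  n9 'ada': ·  [P2 ends]

BFS fail/out derivation:
  fail(1) 'e': from fail(0)=0 chase 'e': 0 ⇒ 0;  out=∅∪out(0)=∅
  fail(4) 'd': from fail(0)=0 chase 'd': 0 ⇒ 0;  out=∅∪out(0)=∅
  fail(7) 'a': from fail(0)=0 chase 'a': 0 ⇒ 0;  out=∅∪out(0)=∅
  fail(2) 'ee': from fail(1)=0 chase 'e': 0 ⇒ 1;  out={3}∪out(1)={3}
  fail(5) 'dd': from fail(4)=0 chase 'd': 0 ⇒ 4;  out=∅∪out(4)=∅
  fail(8) 'ad': from fail(7)=0 chase 'd': 0 ⇒ 4;  out=∅∪out(4)=∅
  fail(3) 'eee': from fail(2)=1 chase 'e': 1 ⇒ 2;  out={0}∪out(2)={0,3}
  fail(6) 'dde': from fail(5)=4 chase 'e': 4→0 ⇒ 1;  out={1}∪out(1)={1}
  fail(9) 'ada': from fail(8)=4 chase 'a': 4→0 ⇒ 7;  out={2}∪out(7)={2}

Run:
pos 0 'a': at 7
pos 1 'e': at 1 (via fail)
pos 2 'e': at 2  → match P3@[1:2]
pos 3 'e': at 3  → match P0@[1:3],P3@[2:3]
pos 4 'e': at 3 (via fail)  → match P0@[2:4],P3@[3:4]
pos 5 'e': at 3 (via fail)  → match P0@[3:5],P3@[4:5]
pos 6 'e': at 3 (via fail)  → match P0@[4:6],P3@[5:6]
pos 7 'c': at 0 (via fail)
pos 8 'b': at 0
pos 9 'd': at 4
pos 10 'e': at 1 (via fail)
pos 11 'e': at 2  → match P3@[10:11]
pos 12 'e': at 3  → match P0@[10:12],P3@[11:12]
pos 13 'a': at 7 (via fail)
pos 14 'a': at 7 (via fail)
pos 15 'a': at 7 (via fail)
pos 16 'd': at 8
pos 17 'a': at 9  → match P2@[15:17]
pos 18 'e': at 1 (via fail)
pos 19 'e': at 2  → match P3@[18:19]
pos 20 'e': at 3  → match P0@[18:20],P3@[19:20]
pos 21 'e': at 3 (via fail)  → match P0@[19:21],P3@[20:21]
pos 22 'a': at 7 (via fail)
pos 23 'a': at 7 (via fail)
pos 24 'd': at 8
pos 25 'a': at 9  → match P2@[23:25]
pos 26 'd': at 8 (via fail)
pos 27 'a': at 9  → match P2@[25:27]
pos 28 'd': at 8 (via fail)
pos 29 'd': at 5 (via fail)
pos 30 'e': at 6  → match P1@[28:30]
pos 31 'b': at 0 (via fail)
pos 32 'd': at 4
pos 33 'c': at 0 (via fail)
pos 34 'e': at 1

All matches (sorted): [[2,3],[3,0],[3,3],[4,0],[4,3],[5,0],[5,3],[6,0],[6,3],[11,3],[12,0],[12,3],[17,2],[19,3],[20,0],[20,3],[21,0],[21,3],[25,2],[27,2],[30,1]]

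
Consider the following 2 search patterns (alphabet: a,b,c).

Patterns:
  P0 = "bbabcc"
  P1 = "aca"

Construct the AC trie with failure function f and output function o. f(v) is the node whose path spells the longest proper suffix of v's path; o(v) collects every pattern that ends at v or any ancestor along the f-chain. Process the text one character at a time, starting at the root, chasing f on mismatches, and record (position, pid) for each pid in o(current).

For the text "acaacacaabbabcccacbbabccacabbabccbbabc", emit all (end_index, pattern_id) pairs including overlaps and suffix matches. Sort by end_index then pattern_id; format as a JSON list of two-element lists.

Build automaton:
Trie (insert patterns):
  0='ε' goto a→7 b→1
  1='b' goto b→2
  2='bb' goto a→3
  3='bba' goto b→4
  4='bbab' goto c→5
  5='bbabc' goto c→6
  6='bbabcc' goto ·  ←P0
  7='a' goto c→8
  8='ac' goto a→9
  9='aca' goto ·  ←P1

BFS fail/out derivation:
  fail(1) 'b': from fail(0)=0 chase 'b': 0 ⇒ 0;  out=∅∪out(0)=∅
  fail(7) 'a': from fail(0)=0 chase 'a': 0 ⇒ 0;  out=∅∪out(0)=∅
  fail(2) 'bb': from fail(1)=0 chase 'b': 0 ⇒ 1;  out=∅∪out(1)=∅
  fail(8) 'ac': from fail(7)=0 chase 'c': 0 ⇒ 0;  out=∅∪out(0)=∅
  fail(3) 'bba': from fail(2)=1 chase 'a': 1→0 ⇒ 7;  out=∅∪out(7)=∅
  fail(9) 'aca': from fail(8)=0 chase 'a': 0 ⇒ 7;  out={1}∪out(7)={1}
  fail(4) 'bbab': from fail(3)=7 chase 'b': 7→0 ⇒ 1;  out=∅∪out(1)=∅
  fail(5) 'bbabc': from fail(4)=1 chase 'c': 1→0 ⇒ 0;  out=∅∪out(0)=∅
  fail(6) 'bbabcc': from fail(5)=0 chase 'c': 0 ⇒ 0;  out={0}∪out(0)={0}

Run:
i=0 'a': node 0→7
i=1 'c': node 7→8
i=2 'a': node 8→9  emit P1@[0:2]
i=3 'a': node 9→7 ·f
i=4 'c': node 7→8
i=5 'a': node 8→9  emit P1@[3:5]
i=6 'c': node 9→8 ·f
i=7 'a': node 8→9  emit P1@[5:7]
i=8 'a': node 9→7 ·f
i=9 'b': node 7→1 ·f
i=10 'b': node 1→2
i=11 'a': node 2→3
i=12 'b': node 3→4
i=13 'c': node 4→5
i=14 'c': node 5→6  emit P0@[9:14]
i=15 'c': node 6→0 ·f
i=16 'a': node 0→7
i=17 'c': node 7→8
i=18 'b': node 8→1 ·f
i=19 'b': node 1→2
i=20 'a': node 2→3
i=21 'b': node 3→4
i=22 'c': node 4→5
i=23 'c': node 5→6  emit P0@[18:23]
i=24 'a': node 6→7 ·f
i=25 'c': node 7→8
i=26 'a': node 8→9  emit P1@[24:26]
i=27 'b': node 9→1 ·f
i=28 'b': node 1→2
i=29 'a': node 2→3
i=30 'b': node 3→4
i=31 'c': node 4→5
i=32 'c': node 5→6  emit P0@[27:32]
i=33 'b': node 6→1 ·f
i=34 'b': node 1→2
i=35 'a': node 2→3
i=36 'b': node 3→4
i=37 'c': node 4→5

All matches (sorted): [[2,1],[5,1],[7,1],[14,0],[23,0],[26,1],[32,0]]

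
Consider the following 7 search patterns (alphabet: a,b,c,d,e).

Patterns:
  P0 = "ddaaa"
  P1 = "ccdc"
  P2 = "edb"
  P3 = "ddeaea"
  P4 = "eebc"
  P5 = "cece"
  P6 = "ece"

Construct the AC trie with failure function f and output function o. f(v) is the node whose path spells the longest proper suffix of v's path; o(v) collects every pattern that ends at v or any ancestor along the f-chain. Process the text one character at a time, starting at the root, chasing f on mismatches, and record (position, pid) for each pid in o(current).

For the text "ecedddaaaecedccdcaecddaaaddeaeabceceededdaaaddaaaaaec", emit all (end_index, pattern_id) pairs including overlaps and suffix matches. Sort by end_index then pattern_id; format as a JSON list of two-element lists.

Build:
Trie (insert patterns):
  n0 'ε': c→6 d→1 e→10
  n1 'd': d→2
  n2 'dd': a→3 e→13
  n3 'dda': a→4
  n4 'ddaa': a→5
  n5 'ddaaa': ·  [P0 ends]
  n6 'c': c→7 e→20
  n7 'cc': d→8
  n8 'ccd': c→9
  n9 'ccdc': ·  [P1 ends]
  n10 'e': c→23 d→11 e→17
  n11 'ed': b→12
  n12 'edb': ·  [P2 ends]
  n13 'dde': a→14
  n14 'ddea': e→15
  n15 'ddeae': a→16
  n16 'ddeaea': ·  [P3 ends]
  n17 'ee': b→18
  n18 'eeb': c→19
  n19 'eebc': ·  [P4 ends]
  n20 'ce': c→21
  n21 'cec': e→22
  n22 'cece': ·  [P5 ends]
  n23 'ec': e→24
  n24 'ece': ·  [P6 ends]

BFS fail/out derivation:
  n1('d'): parent n0 fail=0; on 'd' 0 → fail=0;  out ∅∪∅=∅
  n6('c'): parent n0 fail=0; on 'c' 0 → fail=0;  out ∅∪∅=∅
  n10('e'): parent n0 fail=0; on 'e' 0 → fail=0;  out ∅∪∅=∅
  n2('dd'): parent n1 fail=0; on 'd' 0 → fail=1;  out ∅∪∅=∅
  n7('cc'): parent n6 fail=0; on 'c' 0 → fail=6;  out ∅∪∅=∅
  n11('ed'): parent n10 fail=0; on 'd' 0 → fail=1;  out ∅∪∅=∅
  n17('ee'): parent n10 fail=0; on 'e' 0 → fail=10;  out ∅∪∅=∅
  n20('ce'): parent n6 fail=0; on 'e' 0 → fail=10;  out ∅∪∅=∅
  n23('ec'): parent n10 fail=0; on 'c' 0 → fail=6;  out ∅∪∅=∅
  n3('dda'): parent n2 fail=1; on 'a' 1→0 → fail=0;  out ∅∪∅=∅
  n8('ccd'): parent n7 fail=6; on 'd' 6→0 → fail=1;  out ∅∪∅=∅
  n12('edb'): parent n11 fail=1; on 'b' 1→0 → fail=0;  out {2}∪∅={2}
  n13('dde'): parent n2 fail=1; on 'e' 1→0 → fail=10;  out ∅∪∅=∅
  n18('eeb'): parent n17 fail=10; on 'b' 10→0 → fail=0;  out ∅∪∅=∅
  n21('cec'): parent n20 fail=10; on 'c' 10 → fail=23;  out ∅∪∅=∅
  n24('ece'): parent n23 fail=6; on 'e' 6 → fail=20;  out {6}∪∅={6}
  n4('ddaa'): parent n3 fail=0; on 'a' 0 → fail=0;  out ∅∪∅=∅
  n9('ccdc'): parent n8 fail=1; on 'c' 1→0 → fail=6;  out {1}∪∅={1}
  n14('ddea'): parent n13 fail=10; on 'a' 10→0 → fail=0;  out ∅∪∅=∅
  n19('eebc'): parent n18 fail=0; on 'c' 0 → fail=6;  out {4}∪∅={4}
  n22('cece'): parent n21 fail=23; on 'e' 23 → fail=24;  out {5}∪{6}={5,6}
  n5('ddaaa'): parent n4 fail=0; on 'a' 0 → fail=0;  out {0}∪∅={0}
  n15('ddeae'): parent n14 fail=0; on 'e' 0 → fail=10;  out ∅∪∅=∅
  n16('ddeaea'): parent n15 fail=10; on 'a' 10→0 → fail=0;  out {3}∪∅={3}

Text stream:
i=0 'e': node 0→10
i=1 'c': node 10→23
i=2 'e': node 23→24  emit P6@[0:2]
i=3 'd': node 24→11 (via fail)
i=4 'd': node 11→2 (via fail)
i=5 'd': node 2→2 (via fail)
i=6 'a': node 2→3
i=7 'a': node 3→4
i=8 'a': node 4→5  emit P0@[4:8]
i=9 'e': node 5→10 (via fail)
i=10 'c': node 10→23
i=11 'e': node 23→24  emit P6@[9:11]
i=12 'd': node 24→11 (via fail)
i=13 'c': node 11→6 (via fail)
i=14 'c': node 6→7
i=15 'd': node 7→8
i=16 'c': node 8→9  emit P1@[13:16]
i=17 'a': node 9→0 (via fail)
i=18 'e': node 0→10
i=19 'c': node 10→23
i=20 'd': node 23→1 (via fail)
i=21 'd': node 1→2
i=22 'a': node 2→3
i=23 'a': node 3→4
i=24 'a': node 4→5  emit P0@[20:24]
i=25 'd': node 5→1 (via fail)
i=26 'd': node 1→2
i=27 'e': node 2→13
i=28 'a': node 13→14
i=29 'e': node 14→15
i=30 'a': node 15→16  emit P3@[25:30]
i=31 'b': node 16→0 (via fail)
i=32 'c': node 0→6
i=33 'e': node 6→20
i=34 'c': node 20→21
i=35 'e': node 21→22  emit P5@[32:35],P6@[33:35]
i=36 'e': node 22→17 (via fail)
i=37 'd': node 17→11 (via fail)
i=38 'e': node 11→10 (via fail)
i=39 'd': node 10→11
i=40 'd': node 11→2 (via fail)
i=41 'a': node 2→3
i=42 'a': node 3→4
i=43 'a': node 4→5  emit P0@[39:43]
i=44 'd': node 5→1 (via fail)
i=45 'd': node 1→2
i=46 'a': node 2→3
i=47 'a': node 3→4
i=48 'a': node 4→5  emit P0@[44:48]
i=49 'a': node 5→0 (via fail)
i=50 'a': node 0→0
i=51 'e': node 0→10
i=52 'c': node 10→23

Matches: [[2,6],[8,0],[11,6],[16,1],[24,0],[30,3],[35,5],[35,6],[43,0],[48,0]]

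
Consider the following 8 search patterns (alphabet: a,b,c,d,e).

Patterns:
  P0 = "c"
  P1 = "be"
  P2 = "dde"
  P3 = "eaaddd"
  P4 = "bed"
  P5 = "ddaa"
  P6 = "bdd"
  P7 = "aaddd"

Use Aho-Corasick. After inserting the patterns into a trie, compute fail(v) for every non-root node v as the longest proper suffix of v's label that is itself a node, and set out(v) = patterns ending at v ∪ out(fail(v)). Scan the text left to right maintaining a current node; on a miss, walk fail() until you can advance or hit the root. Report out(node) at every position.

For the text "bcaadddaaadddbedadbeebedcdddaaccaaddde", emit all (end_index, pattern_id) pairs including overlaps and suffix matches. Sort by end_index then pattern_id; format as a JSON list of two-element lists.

Construct AC machine:
Trie nodes:
  0='ε' goto a→18 b→2 c→1 d→4 e→7
  1='c' goto ·  ←P0
  2='b' goto d→16 e→3
  3='be' goto d→13  ←P1
  4='d' goto d→5
  5='dd' goto a→14 e→6
  6='dde' goto ·  ←P2
  7='e' goto a→8
  8='ea' goto a→9
  9='eaa' goto d→10
  10='eaad' goto d→11
  11='eaadd' goto d→12
  12='eaaddd' goto ·  ←P3
  13='bed' goto ·  ←P4
  14='dda' goto a→15
  15='ddaa' goto ·  ←P5
  16='bd' goto d→17
  17='bdd' goto ·  ←P6
  18='a' goto a→19
  19='aa' goto d→20
  20='aad' goto d→21
  21='aadd' goto d→22
  22='aaddd' goto ·  ←P7

BFS fail/out derivation:
  n1('c'): parent n0 fail=0; on 'c' 0 → fail=0;  out {0}∪∅={0}
  n2('b'): parent n0 fail=0; on 'b' 0 → fail=0;  out ∅∪∅=∅
  n4('d'): parent n0 fail=0; on 'd' 0 → fail=0;  out ∅∪∅=∅
  n7('e'): parent n0 fail=0; on 'e' 0 → fail=0;  out ∅∪∅=∅
  n18('a'): parent n0 fail=0; on 'a' 0 → fail=0;  out ∅∪∅=∅
  n3('be'): parent n2 fail=0; on 'e' 0 → fail=7;  out {1}∪∅={1}
  n5('dd'): parent n4 fail=0; on 'd' 0 → fail=4;  out ∅∪∅=∅
  n8('ea'): parent n7 fail=0; on 'a' 0 → fail=18;  out ∅∪∅=∅
  n16('bd'): parent n2 fail=0; on 'd' 0 → fail=4;  out ∅∪∅=∅
  n19('aa'): parent n18 fail=0; on 'a' 0 → fail=18;  out ∅∪∅=∅
  n6('dde'): parent n5 fail=4; on 'e' 4→0 → fail=7;  out {2}∪∅={2}
  n9('eaa'): parent n8 fail=18; on 'a' 18 → fail=19;  out ∅∪∅=∅
  n13('bed'): parent n3 fail=7; on 'd' 7→0 → fail=4;  out {4}∪∅={4}
  n14('dda'): parent n5 fail=4; on 'a' 4→0 → fail=18;  out ∅∪∅=∅
  n17('bdd'): parent n16 fail=4; on 'd' 4 → fail=5;  out {6}∪∅={6}
  n20('aad'): parent n19 fail=18; on 'd' 18→0 → fail=4;  out ∅∪∅=∅
  n10('eaad'): parent n9 fail=19; on 'd' 19 → fail=20;  out ∅∪∅=∅
  n15('ddaa'): parent n14 fail=18; on 'a' 18 → fail=19;  out {5}∪∅={5}
  n21('aadd'): parent n20 fail=4; on 'd' 4 → fail=5;  out ∅∪∅=∅
  n11('eaadd'): parent n10 fail=20; on 'd' 20 → fail=21;  out ∅∪∅=∅
  n22('aaddd'): parent n21 fail=5; on 'd' 5→4 → fail=5;  out {7}∪∅={7}
  n12('eaaddd'): parent n11 fail=21; on 'd' 21 → fail=22;  out {3}∪{7}={3,7}

Text stream:
i=0 'b': node 0→2
i=1 'c': node 2→1 ·f  emit P0@[1:1]
i=2 'a': node 1→18 ·f
i=3 'a': node 18→19
i=4 'd': node 19→20
i=5 'd': node 20→21
i=6 'd': node 21→22  emit P7@[2:6]
i=7 'a': node 22→14 ·f
i=8 'a': node 14→15  emit P5@[5:8]
i=9 'a': node 15→19 ·f
i=10 'd': node 19→20
i=11 'd': node 20→21
i=12 'd': node 21→22  emit P7@[8:12]
i=13 'b': node 22→2 ·f
i=14 'e': node 2→3  emit P1@[13:14]
i=15 'd': node 3→13  emit P4@[13:15]
i=16 'a': node 13→18 ·f
i=17 'd': node 18→4 ·f
i=18 'b': node 4→2 ·f
i=19 'e': node 2→3  emit P1@[18:19]
i=20 'e': node 3→7 ·f
i=21 'b': node 7→2 ·f
i=22 'e': node 2→3  emit P1@[21:22]
i=23 'd': node 3→13  emit P4@[21:23]
i=24 'c': node 13→1 ·f  emit P0@[24:24]
i=25 'd': node 1→4 ·f
i=26 'd': node 4→5
i=27 'd': node 5→5 ·f
i=28 'a': node 5→14
i=29 'a': node 14→15  emit P5@[26:29]
i=30 'c': node 15→1 ·f  emit P0@[30:30]
i=31 'c': node 1→1 ·f  emit P0@[31:31]
i=32 'a': node 1→18 ·f
i=33 'a': node 18→19
i=34 'd': node 19→20
i=35 'd': node 20→21
i=36 'd': node 21→22  emit P7@[32:36]
i=37 'e': node 22→6 ·f  emit P2@[35:37]

Result: [[1,0],[6,7],[8,5],[12,7],[14,1],[15,4],[19,1],[22,1],[23,4],[24,0],[29,5],[30,0],[31,0],[36,7],[37,2]]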